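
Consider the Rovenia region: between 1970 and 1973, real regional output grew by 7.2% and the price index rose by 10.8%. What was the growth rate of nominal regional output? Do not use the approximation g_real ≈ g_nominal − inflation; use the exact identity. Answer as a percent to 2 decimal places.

(1 + g_nom) = (1 + g_real)(1 + π) = 1.0720 × 1.1080 = 1.18778.

18.78%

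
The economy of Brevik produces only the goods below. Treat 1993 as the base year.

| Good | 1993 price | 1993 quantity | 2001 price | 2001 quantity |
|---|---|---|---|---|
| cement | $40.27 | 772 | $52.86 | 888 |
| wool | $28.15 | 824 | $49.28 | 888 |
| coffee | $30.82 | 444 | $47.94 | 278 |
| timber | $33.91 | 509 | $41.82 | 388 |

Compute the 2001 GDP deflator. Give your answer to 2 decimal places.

145.79

Nominal GDP 2001 = 52.86·888 + 49.28·888 + 47.94·278 + 41.82·388 = 120253.80.
Real GDP 2001 (at 1993 prices) = 40.27·888 + 28.15·888 + 30.82·278 + 33.91·388 = 82482.00.
Deflator = Nominal/Real × 100 = 120253.80/82482.00 × 100 = 145.794.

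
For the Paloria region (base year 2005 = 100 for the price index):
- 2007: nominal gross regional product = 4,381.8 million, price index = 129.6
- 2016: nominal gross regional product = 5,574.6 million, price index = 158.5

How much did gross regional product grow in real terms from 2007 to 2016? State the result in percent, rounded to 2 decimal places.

Real gross regional product 2007 = 4381.8 / 1.296 = 3381.02.
Real gross regional product 2016 = 5574.6 / 1.585 = 3517.10.
Real growth = 3517.10 / 3381.02 − 1 = 0.0402.

4.02%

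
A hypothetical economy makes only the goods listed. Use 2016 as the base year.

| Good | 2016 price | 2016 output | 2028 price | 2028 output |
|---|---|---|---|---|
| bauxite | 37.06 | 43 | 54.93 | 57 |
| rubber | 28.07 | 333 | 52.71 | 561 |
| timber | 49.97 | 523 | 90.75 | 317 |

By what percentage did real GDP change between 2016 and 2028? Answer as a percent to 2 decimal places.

-9.10%

Real GDP 2016 = Nominal GDP 2016 = 37.06·43 + 28.07·333 + 49.97·523 = 37075.20.
Real GDP 2028 (at 2016 prices) = 37.06·57 + 28.07·561 + 49.97·317 = 33700.18.
Real growth = 33700.18/37075.20 − 1 = -0.0910.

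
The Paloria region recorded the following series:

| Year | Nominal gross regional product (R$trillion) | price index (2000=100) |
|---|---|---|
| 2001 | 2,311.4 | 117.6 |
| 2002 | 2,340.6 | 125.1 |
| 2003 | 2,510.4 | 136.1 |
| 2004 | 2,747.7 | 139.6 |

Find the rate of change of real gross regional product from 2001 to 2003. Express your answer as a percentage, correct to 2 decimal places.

Real gross regional product 2001 = 2311.4/1.176 = 1965.48.
Real gross regional product 2003 = 2510.4/1.361 = 1844.53.
Change = 1844.53/1965.48 − 1 = -0.0615.

-6.15%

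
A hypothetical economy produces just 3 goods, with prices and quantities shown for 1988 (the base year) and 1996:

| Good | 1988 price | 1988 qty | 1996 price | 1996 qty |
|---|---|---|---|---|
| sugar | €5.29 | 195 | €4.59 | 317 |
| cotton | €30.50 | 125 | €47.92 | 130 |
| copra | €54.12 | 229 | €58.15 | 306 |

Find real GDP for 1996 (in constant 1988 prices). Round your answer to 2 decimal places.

€22202.65

Real GDP 1996 = Σ (p_1988 × q_1996) = 5.29·317 + 30.50·130 + 54.12·306 = 22202.65.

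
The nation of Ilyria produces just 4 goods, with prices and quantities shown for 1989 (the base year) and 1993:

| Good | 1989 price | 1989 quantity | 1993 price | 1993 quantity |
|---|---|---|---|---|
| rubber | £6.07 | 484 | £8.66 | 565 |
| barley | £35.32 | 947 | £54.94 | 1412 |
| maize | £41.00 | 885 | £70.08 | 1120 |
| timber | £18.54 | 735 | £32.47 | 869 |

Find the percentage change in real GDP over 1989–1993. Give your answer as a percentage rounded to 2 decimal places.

Real GDP 1989 = Nominal GDP 1989 = 6.07·484 + 35.32·947 + 41.00·885 + 18.54·735 = 86297.82.
Real GDP 1993 (at 1989 prices) = 6.07·565 + 35.32·1412 + 41.00·1120 + 18.54·869 = 115332.65.
Real growth = 115332.65/86297.82 − 1 = 0.3364.

33.64%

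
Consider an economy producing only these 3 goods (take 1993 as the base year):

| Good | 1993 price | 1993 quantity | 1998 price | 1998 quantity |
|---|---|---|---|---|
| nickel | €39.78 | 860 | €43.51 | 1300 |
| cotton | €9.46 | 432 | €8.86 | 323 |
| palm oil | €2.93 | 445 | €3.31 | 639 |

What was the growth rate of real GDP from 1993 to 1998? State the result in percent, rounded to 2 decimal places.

43.03%

Real GDP 1993 = Nominal GDP 1993 = 39.78·860 + 9.46·432 + 2.93·445 = 39601.37.
Real GDP 1998 (at 1993 prices) = 39.78·1300 + 9.46·323 + 2.93·639 = 56641.85.
Real growth = 56641.85/39601.37 − 1 = 0.4303.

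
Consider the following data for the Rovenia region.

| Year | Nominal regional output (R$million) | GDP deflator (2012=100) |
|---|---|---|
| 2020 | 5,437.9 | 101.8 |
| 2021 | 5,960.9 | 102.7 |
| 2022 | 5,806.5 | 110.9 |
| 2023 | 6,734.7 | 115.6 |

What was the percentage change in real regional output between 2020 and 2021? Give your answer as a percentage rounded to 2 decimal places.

Real regional output 2020 = 5437.9/1.018 = 5341.75.
Real regional output 2021 = 5960.9/1.027 = 5804.19.
Change = 5804.19/5341.75 − 1 = 0.0866.

8.66%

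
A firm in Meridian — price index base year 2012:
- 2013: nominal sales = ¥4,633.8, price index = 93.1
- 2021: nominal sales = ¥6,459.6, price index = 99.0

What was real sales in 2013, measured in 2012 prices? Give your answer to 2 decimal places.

Real sales = Nominal / (price index/100) = 4633.8 / 0.931 = 4977.23.

¥4,977.23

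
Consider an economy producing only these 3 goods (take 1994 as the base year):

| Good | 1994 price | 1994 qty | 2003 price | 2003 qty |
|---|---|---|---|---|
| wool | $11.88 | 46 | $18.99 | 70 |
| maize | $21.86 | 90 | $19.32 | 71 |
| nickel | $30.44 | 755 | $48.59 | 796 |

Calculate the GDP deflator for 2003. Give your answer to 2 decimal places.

Nominal GDP 2003 = 18.99·70 + 19.32·71 + 48.59·796 = 41378.66.
Real GDP 2003 (at 1994 prices) = 11.88·70 + 21.86·71 + 30.44·796 = 26613.90.
Deflator = Nominal/Real × 100 = 41378.66/26613.90 × 100 = 155.478.

155.48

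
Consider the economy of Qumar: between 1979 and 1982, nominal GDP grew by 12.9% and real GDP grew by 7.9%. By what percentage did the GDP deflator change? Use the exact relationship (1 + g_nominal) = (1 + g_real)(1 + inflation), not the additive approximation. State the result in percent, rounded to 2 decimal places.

(1 + g_nom) = (1 + g_real)(1 + π), so π = 1.1290 / 1.0790 − 1 = 0.04634.

4.63%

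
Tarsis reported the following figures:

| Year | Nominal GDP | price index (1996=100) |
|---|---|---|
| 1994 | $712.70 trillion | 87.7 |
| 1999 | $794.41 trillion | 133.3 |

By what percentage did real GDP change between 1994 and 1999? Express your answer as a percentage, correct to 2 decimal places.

Real GDP 1994 = 712.70 / 0.877 = 812.66.
Real GDP 1999 = 794.41 / 1.333 = 595.96.
Real growth = 595.96 / 812.66 − 1 = -0.2667.

-26.67%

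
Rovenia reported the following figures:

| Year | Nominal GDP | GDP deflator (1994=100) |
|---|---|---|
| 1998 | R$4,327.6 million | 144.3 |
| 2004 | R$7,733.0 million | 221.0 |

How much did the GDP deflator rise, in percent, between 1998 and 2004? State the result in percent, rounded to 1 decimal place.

Price-level change = 221.0 / 144.3 − 1 = 0.5315.

53.2%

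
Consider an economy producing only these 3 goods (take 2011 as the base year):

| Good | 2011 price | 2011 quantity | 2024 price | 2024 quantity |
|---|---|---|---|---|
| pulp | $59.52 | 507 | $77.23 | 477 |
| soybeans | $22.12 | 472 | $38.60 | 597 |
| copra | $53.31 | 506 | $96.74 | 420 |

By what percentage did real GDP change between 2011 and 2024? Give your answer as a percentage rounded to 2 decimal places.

Real GDP 2011 = Nominal GDP 2011 = 59.52·507 + 22.12·472 + 53.31·506 = 67592.14.
Real GDP 2024 (at 2011 prices) = 59.52·477 + 22.12·597 + 53.31·420 = 63986.88.
Real growth = 63986.88/67592.14 − 1 = -0.0533.

-5.33%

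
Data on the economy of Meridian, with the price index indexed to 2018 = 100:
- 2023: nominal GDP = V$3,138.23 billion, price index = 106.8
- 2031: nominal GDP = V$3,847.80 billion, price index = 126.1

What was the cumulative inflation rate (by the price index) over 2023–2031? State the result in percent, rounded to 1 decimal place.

Price-level change = 126.1 / 106.8 − 1 = 0.1807.

18.1%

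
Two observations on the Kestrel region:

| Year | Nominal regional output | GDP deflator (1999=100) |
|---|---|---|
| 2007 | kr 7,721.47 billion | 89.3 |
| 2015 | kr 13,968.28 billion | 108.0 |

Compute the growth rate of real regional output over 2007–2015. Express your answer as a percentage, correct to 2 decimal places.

49.58%

Real regional output 2007 = 7721.47 / 0.893 = 8646.66.
Real regional output 2015 = 13968.28 / 1.080 = 12933.59.
Real growth = 12933.59 / 8646.66 − 1 = 0.4958.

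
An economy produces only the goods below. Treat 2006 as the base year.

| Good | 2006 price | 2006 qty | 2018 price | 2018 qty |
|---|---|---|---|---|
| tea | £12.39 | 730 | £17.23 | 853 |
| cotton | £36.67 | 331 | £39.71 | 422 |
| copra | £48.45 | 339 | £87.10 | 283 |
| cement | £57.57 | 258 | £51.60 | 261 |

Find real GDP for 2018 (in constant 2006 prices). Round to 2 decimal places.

Real GDP 2018 = Σ (p_2006 × q_2018) = 12.39·853 + 36.67·422 + 48.45·283 + 57.57·261 = 54780.53.

£54780.53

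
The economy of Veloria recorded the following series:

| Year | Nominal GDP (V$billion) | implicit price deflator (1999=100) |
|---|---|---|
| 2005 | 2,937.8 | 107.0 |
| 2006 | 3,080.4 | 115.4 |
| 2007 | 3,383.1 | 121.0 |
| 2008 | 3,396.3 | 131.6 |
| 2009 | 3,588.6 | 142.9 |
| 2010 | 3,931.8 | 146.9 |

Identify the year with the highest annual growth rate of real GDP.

2010

2006: real = 3080.4/1.154 = 2669.32; growth vs 2005 (2745.61) = -2.78%.
2007: real = 3383.1/1.210 = 2795.95; growth vs 2006 (2669.32) = 4.74%.
2008: real = 3396.3/1.316 = 2580.78; growth vs 2007 (2795.95) = -7.70%.
2009: real = 3588.6/1.429 = 2511.27; growth vs 2008 (2580.78) = -2.69%.
2010: real = 3931.8/1.469 = 2676.51; growth vs 2009 (2511.27) = 6.58%.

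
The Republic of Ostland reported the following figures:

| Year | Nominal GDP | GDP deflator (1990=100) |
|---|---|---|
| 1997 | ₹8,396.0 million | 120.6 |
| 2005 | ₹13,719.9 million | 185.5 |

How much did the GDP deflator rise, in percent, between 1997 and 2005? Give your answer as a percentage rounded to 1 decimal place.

53.8%

Price-level change = 185.5 / 120.6 − 1 = 0.5381.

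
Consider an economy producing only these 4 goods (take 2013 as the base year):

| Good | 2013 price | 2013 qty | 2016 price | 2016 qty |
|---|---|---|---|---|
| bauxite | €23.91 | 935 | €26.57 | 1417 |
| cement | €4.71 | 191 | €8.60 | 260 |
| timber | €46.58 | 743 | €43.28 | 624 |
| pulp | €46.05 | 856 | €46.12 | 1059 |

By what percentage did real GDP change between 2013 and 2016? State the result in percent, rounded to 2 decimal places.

Real GDP 2013 = Nominal GDP 2013 = 23.91·935 + 4.71·191 + 46.58·743 + 46.05·856 = 97283.20.
Real GDP 2016 (at 2013 prices) = 23.91·1417 + 4.71·260 + 46.58·624 + 46.05·1059 = 112937.94.
Real growth = 112937.94/97283.20 − 1 = 0.1609.

16.09%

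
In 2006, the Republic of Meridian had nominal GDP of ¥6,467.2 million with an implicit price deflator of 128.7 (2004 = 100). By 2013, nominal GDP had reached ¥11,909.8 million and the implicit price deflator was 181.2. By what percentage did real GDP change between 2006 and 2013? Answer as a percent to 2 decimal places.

Real GDP 2006 = 6467.2 / 1.287 = 5025.02.
Real GDP 2013 = 11909.8 / 1.812 = 6572.74.
Real growth = 6572.74 / 5025.02 − 1 = 0.3080.

30.80%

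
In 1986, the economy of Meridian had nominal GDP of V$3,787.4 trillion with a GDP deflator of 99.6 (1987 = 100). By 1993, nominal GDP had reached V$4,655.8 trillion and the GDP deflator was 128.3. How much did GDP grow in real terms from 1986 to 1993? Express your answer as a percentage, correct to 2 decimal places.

Real GDP 1986 = 3787.4 / 0.996 = 3802.61.
Real GDP 1993 = 4655.8 / 1.283 = 3628.84.
Real growth = 3628.84 / 3802.61 − 1 = -0.0457.

-4.57%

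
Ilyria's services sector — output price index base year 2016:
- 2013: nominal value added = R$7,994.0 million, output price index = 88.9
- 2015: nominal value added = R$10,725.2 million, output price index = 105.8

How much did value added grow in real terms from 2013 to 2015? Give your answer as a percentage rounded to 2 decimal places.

12.73%

Deflate each year: 2013 → 7994.0/0.889 = 8992.13; 2015 → 10725.2/1.058 = 10137.24.
So real value added changed by 10137.24/8992.13 − 1 = 0.1273, i.e. 12.73%.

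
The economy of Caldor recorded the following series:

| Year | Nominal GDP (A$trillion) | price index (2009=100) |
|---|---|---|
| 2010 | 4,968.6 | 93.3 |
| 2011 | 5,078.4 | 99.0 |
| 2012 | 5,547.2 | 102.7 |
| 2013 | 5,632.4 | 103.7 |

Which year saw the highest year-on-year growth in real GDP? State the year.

2012

2011: real = 5078.4/0.990 = 5129.70; growth vs 2010 (5325.40) = -3.67%.
2012: real = 5547.2/1.027 = 5401.36; growth vs 2011 (5129.70) = 5.30%.
2013: real = 5632.4/1.037 = 5431.44; growth vs 2012 (5401.36) = 0.56%.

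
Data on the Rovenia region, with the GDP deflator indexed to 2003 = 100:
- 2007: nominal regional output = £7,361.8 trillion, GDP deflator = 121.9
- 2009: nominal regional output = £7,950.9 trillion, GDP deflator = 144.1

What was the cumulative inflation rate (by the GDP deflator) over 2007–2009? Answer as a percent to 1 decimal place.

18.2%

Price-level change = 144.1 / 121.9 − 1 = 0.1821.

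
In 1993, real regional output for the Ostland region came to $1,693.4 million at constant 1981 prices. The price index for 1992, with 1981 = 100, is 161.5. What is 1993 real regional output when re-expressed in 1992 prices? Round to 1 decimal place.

$2,734.8 million

Real regional output in 1992 prices = Real regional output in 1981 prices × (P_1992/P_1981) = 1693.4 × 1.615 = 2734.84.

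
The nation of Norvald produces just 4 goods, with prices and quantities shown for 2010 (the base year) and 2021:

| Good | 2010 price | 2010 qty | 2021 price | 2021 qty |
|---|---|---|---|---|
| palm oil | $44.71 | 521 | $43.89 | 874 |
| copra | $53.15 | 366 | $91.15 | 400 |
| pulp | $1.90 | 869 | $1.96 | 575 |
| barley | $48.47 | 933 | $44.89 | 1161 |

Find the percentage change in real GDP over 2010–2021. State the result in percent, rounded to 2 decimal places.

31.33%

Real GDP 2010 = Nominal GDP 2010 = 44.71·521 + 53.15·366 + 1.90·869 + 48.47·933 = 89620.42.
Real GDP 2021 (at 2010 prices) = 44.71·874 + 53.15·400 + 1.90·575 + 48.47·1161 = 117702.71.
Real growth = 117702.71/89620.42 − 1 = 0.3133.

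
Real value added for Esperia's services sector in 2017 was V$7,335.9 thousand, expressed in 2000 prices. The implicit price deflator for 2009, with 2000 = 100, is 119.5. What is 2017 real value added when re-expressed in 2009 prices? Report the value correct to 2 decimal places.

V$8,766.40 thousand

Real value added in 2009 prices = Real value added in 2000 prices × (P_2009/P_2000) = 7335.9 × 1.195 = 8766.40.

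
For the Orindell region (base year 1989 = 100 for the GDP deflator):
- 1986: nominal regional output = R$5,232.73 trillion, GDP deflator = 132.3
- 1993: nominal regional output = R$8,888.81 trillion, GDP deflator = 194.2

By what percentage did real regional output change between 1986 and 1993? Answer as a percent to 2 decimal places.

Deflate each year: 1986 → 5232.73/1.323 = 3955.20; 1993 → 8888.81/1.942 = 4577.14.
So real regional output changed by 4577.14/3955.20 − 1 = 0.1572, i.e. 15.72%.

15.72%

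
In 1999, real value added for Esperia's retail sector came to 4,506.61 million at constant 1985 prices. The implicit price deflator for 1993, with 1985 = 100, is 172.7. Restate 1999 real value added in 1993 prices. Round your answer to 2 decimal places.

7,782.92 million

Real value added in 1993 prices = Real value added in 1985 prices × (P_1993/P_1985) = 4506.61 × 1.727 = 7782.92.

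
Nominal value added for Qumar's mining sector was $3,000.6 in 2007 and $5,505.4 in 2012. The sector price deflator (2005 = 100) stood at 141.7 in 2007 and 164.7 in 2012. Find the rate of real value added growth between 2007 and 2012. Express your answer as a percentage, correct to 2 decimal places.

Deflate each year: 2007 → 3000.6/1.417 = 2117.57; 2012 → 5505.4/1.647 = 3342.68.
So real value added changed by 3342.68/2117.57 − 1 = 0.5785, i.e. 57.85%.

57.85%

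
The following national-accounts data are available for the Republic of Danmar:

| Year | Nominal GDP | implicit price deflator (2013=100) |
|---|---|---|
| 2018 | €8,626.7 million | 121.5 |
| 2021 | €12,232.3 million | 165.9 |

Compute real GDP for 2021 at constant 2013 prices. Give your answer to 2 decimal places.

€7,373.30 million

Real GDP = Nominal / (implicit price deflator/100) = 12232.3 / 1.659 = 7373.30.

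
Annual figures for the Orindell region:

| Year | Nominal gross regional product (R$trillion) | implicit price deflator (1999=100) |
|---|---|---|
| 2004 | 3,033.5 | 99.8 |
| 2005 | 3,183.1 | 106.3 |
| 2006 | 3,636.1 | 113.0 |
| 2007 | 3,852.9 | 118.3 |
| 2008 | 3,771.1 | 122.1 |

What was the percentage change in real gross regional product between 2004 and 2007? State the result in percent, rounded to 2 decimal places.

7.15%

Real gross regional product 2004 = 3033.5/0.998 = 3039.58.
Real gross regional product 2007 = 3852.9/1.183 = 3256.89.
Change = 3256.89/3039.58 − 1 = 0.0715.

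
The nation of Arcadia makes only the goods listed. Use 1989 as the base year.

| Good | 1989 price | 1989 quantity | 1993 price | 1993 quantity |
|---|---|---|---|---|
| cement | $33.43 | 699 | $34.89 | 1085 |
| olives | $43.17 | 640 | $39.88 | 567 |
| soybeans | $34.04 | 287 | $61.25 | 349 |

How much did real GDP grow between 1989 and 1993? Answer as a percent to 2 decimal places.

Real GDP 1989 = Nominal GDP 1989 = 33.43·699 + 43.17·640 + 34.04·287 = 60765.85.
Real GDP 1993 (at 1989 prices) = 33.43·1085 + 43.17·567 + 34.04·349 = 72628.90.
Real growth = 72628.90/60765.85 − 1 = 0.1952.

19.52%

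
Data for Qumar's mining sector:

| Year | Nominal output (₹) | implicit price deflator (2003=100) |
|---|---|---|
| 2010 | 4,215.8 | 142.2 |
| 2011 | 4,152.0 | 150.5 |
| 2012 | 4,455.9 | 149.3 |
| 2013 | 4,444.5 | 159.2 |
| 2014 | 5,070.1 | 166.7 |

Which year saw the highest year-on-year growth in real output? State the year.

2014

2011: real = 4152.0/1.505 = 2758.80; growth vs 2010 (2964.70) = -6.95%.
2012: real = 4455.9/1.493 = 2984.53; growth vs 2011 (2758.80) = 8.18%.
2013: real = 4444.5/1.592 = 2791.77; growth vs 2012 (2984.53) = -6.46%.
2014: real = 5070.1/1.667 = 3041.45; growth vs 2013 (2791.77) = 8.94%.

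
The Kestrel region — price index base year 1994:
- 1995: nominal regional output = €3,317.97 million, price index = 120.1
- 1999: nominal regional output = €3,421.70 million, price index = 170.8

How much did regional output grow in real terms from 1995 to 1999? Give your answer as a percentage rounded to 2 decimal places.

Deflate each year: 1995 → 3317.97/1.201 = 2762.67; 1999 → 3421.70/1.708 = 2003.34.
So real regional output changed by 2003.34/2762.67 − 1 = -0.2749, i.e. -27.49%.

-27.49%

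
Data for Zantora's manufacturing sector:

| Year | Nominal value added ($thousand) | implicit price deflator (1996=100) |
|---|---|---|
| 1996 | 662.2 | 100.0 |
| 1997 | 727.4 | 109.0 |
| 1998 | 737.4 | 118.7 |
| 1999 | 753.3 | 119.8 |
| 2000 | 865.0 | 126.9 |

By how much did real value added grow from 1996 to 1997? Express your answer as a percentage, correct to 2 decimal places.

Real value added 1996 = 662.2/1.000 = 662.20.
Real value added 1997 = 727.4/1.090 = 667.34.
Change = 667.34/662.20 − 1 = 0.0078.

0.78%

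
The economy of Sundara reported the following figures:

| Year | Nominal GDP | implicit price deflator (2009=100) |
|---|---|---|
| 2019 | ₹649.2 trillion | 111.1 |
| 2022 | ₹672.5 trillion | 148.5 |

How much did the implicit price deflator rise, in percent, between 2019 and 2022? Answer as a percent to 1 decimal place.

33.7%

Price-level change = 148.5 / 111.1 − 1 = 0.3366.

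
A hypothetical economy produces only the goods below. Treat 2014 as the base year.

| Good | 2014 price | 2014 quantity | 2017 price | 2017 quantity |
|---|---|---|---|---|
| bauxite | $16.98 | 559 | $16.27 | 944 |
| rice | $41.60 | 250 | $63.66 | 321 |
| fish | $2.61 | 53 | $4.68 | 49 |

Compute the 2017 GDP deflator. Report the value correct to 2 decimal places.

122.07

Nominal GDP 2017 = 16.27·944 + 63.66·321 + 4.68·49 = 36023.06.
Real GDP 2017 (at 2014 prices) = 16.98·944 + 41.60·321 + 2.61·49 = 29510.61.
Deflator = Nominal/Real × 100 = 36023.06/29510.61 × 100 = 122.068.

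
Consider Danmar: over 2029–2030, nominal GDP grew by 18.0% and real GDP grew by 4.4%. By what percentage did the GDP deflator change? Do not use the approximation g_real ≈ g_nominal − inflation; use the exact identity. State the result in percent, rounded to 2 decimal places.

(1 + g_nom) = (1 + g_real)(1 + π), so π = 1.1800 / 1.0440 − 1 = 0.13027.

13.03%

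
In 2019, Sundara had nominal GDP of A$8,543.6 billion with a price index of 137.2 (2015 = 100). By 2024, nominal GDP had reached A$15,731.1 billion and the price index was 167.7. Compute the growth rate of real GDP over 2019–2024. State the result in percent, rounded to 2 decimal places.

Deflate each year: 2019 → 8543.6/1.372 = 6227.11; 2024 → 15731.1/1.677 = 9380.50.
So real GDP changed by 9380.50/6227.11 − 1 = 0.5064, i.e. 50.64%.

50.64%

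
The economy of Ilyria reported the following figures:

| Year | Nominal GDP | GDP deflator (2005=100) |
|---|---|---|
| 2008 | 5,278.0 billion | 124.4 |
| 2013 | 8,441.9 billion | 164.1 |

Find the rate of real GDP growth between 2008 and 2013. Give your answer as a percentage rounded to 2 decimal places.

Real GDP 2008 = 5278.0 / 1.244 = 4242.77.
Real GDP 2013 = 8441.9 / 1.641 = 5144.36.
Real growth = 5144.36 / 4242.77 − 1 = 0.2125.

21.25%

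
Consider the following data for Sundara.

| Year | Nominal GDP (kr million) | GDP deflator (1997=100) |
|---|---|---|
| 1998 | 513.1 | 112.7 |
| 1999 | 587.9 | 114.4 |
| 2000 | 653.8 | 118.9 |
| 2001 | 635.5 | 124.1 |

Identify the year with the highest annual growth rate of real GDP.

1999

1999: real = 587.9/1.144 = 513.90; growth vs 1998 (455.28) = 12.88%.
2000: real = 653.8/1.189 = 549.87; growth vs 1999 (513.90) = 7.00%.
2001: real = 635.5/1.241 = 512.09; growth vs 2000 (549.87) = -6.87%.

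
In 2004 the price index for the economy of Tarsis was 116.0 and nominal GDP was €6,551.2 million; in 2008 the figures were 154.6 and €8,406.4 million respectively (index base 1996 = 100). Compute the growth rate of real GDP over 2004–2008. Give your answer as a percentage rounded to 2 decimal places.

-3.72%

Real GDP 2004 = 6551.2 / 1.160 = 5647.59.
Real GDP 2008 = 8406.4 / 1.546 = 5437.52.
Real growth = 5437.52 / 5647.59 − 1 = -0.0372.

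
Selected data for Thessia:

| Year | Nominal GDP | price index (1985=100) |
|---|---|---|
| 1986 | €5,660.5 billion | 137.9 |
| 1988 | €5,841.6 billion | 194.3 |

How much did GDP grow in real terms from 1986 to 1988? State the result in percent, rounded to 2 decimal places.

-26.76%

Deflate each year: 1986 → 5660.5/1.379 = 4104.79; 1988 → 5841.6/1.943 = 3006.48.
So real GDP changed by 3006.48/4104.79 − 1 = -0.2676, i.e. -26.76%.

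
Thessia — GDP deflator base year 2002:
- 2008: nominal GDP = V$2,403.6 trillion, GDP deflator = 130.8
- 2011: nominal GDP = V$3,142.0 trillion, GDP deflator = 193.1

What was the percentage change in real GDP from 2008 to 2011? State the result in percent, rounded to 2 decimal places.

-11.45%

Deflate each year: 2008 → 2403.6/1.308 = 1837.61; 2011 → 3142.0/1.931 = 1627.14.
So real GDP changed by 1627.14/1837.61 − 1 = -0.1145, i.e. -11.45%.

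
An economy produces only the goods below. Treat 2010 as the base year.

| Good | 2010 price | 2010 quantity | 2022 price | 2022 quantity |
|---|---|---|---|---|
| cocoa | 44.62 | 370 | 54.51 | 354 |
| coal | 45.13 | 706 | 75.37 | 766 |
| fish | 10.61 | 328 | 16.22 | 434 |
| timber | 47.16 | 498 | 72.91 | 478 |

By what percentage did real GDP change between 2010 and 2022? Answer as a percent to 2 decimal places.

Real GDP 2010 = Nominal GDP 2010 = 44.62·370 + 45.13·706 + 10.61·328 + 47.16·498 = 75336.94.
Real GDP 2022 (at 2010 prices) = 44.62·354 + 45.13·766 + 10.61·434 + 47.16·478 = 77512.28.
Real growth = 77512.28/75336.94 − 1 = 0.0289.

2.89%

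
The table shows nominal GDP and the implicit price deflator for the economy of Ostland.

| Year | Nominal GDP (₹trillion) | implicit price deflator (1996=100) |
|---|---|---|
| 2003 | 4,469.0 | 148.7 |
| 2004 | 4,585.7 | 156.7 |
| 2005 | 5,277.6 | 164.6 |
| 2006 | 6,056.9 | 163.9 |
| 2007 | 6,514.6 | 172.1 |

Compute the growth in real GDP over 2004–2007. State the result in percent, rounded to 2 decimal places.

29.35%

Real GDP 2004 = 4585.7/1.567 = 2926.42.
Real GDP 2007 = 6514.6/1.721 = 3785.36.
Change = 3785.36/2926.42 − 1 = 0.2935.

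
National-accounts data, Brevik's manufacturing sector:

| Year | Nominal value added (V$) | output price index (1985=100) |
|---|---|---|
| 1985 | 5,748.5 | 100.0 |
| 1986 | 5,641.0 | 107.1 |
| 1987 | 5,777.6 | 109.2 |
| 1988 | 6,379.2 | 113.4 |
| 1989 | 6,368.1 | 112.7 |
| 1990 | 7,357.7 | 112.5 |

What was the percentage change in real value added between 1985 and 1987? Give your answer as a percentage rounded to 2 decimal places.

Real value added 1985 = 5748.5/1.000 = 5748.50.
Real value added 1987 = 5777.6/1.092 = 5290.84.
Change = 5290.84/5748.50 − 1 = -0.0796.

-7.96%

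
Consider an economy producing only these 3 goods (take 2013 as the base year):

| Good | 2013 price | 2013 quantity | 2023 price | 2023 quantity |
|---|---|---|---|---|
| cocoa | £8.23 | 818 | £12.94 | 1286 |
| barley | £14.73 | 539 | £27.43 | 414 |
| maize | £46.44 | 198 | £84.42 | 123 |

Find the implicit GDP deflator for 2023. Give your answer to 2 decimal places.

Nominal GDP 2023 = 12.94·1286 + 27.43·414 + 84.42·123 = 38380.52.
Real GDP 2023 (at 2013 prices) = 8.23·1286 + 14.73·414 + 46.44·123 = 22394.12.
Deflator = Nominal/Real × 100 = 38380.52/22394.12 × 100 = 171.387.

171.39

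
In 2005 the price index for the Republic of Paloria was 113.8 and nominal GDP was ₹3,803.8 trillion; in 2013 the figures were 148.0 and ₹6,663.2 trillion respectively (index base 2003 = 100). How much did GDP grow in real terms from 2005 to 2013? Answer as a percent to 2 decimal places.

34.69%

Real GDP 2005 = 3803.8 / 1.138 = 3342.53.
Real GDP 2013 = 6663.2 / 1.480 = 4502.16.
Real growth = 4502.16 / 3342.53 − 1 = 0.3469.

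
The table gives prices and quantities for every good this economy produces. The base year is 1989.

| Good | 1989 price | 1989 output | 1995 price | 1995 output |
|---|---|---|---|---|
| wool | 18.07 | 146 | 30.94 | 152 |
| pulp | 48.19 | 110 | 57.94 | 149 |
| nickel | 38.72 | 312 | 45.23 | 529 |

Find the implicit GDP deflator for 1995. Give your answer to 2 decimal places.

122.53

Nominal GDP 1995 = 30.94·152 + 57.94·149 + 45.23·529 = 37262.61.
Real GDP 1995 (at 1989 prices) = 18.07·152 + 48.19·149 + 38.72·529 = 30409.83.
Deflator = Nominal/Real × 100 = 37262.61/30409.83 × 100 = 122.535.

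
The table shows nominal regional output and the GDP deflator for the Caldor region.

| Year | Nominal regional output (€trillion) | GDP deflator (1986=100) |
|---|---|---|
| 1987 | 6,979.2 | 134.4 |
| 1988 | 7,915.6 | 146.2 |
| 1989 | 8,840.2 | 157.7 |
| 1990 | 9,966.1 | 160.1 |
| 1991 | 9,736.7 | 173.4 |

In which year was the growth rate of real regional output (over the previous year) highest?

1990

1988: real = 7915.6/1.462 = 5414.23; growth vs 1987 (5192.86) = 4.26%.
1989: real = 8840.2/1.577 = 5605.71; growth vs 1988 (5414.23) = 3.54%.
1990: real = 9966.1/1.601 = 6224.92; growth vs 1989 (5605.71) = 11.05%.
1991: real = 9736.7/1.734 = 5615.17; growth vs 1990 (6224.92) = -9.80%.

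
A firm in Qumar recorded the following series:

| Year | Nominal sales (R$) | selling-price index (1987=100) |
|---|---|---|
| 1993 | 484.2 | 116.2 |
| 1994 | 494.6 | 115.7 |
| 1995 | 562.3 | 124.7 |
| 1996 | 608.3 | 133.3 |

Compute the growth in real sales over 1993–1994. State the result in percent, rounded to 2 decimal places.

Real sales 1993 = 484.2/1.162 = 416.70.
Real sales 1994 = 494.6/1.157 = 427.48.
Change = 427.48/416.70 − 1 = 0.0259.

2.59%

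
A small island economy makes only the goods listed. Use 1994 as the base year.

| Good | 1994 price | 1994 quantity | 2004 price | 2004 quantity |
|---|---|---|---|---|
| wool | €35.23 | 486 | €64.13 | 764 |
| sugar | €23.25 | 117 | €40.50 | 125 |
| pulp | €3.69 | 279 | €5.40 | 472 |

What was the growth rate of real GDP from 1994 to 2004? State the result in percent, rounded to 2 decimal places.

Real GDP 1994 = Nominal GDP 1994 = 35.23·486 + 23.25·117 + 3.69·279 = 20871.54.
Real GDP 2004 (at 1994 prices) = 35.23·764 + 23.25·125 + 3.69·472 = 31563.65.
Real growth = 31563.65/20871.54 − 1 = 0.5123.

51.23%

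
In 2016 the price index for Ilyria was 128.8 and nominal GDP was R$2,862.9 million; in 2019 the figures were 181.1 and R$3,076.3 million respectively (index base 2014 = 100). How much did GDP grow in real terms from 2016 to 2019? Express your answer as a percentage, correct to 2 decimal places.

Deflate each year: 2016 → 2862.9/1.288 = 2222.75; 2019 → 3076.3/1.811 = 1698.67.
So real GDP changed by 1698.67/2222.75 − 1 = -0.2358, i.e. -23.58%.

-23.58%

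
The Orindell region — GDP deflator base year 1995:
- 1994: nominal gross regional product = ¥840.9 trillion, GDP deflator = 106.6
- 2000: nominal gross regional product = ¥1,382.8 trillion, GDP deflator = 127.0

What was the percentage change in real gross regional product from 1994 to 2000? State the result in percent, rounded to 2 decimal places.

Deflate each year: 1994 → 840.9/1.066 = 788.84; 2000 → 1382.8/1.270 = 1088.82.
So real gross regional product changed by 1088.82/788.84 − 1 = 0.3803, i.e. 38.03%.

38.03%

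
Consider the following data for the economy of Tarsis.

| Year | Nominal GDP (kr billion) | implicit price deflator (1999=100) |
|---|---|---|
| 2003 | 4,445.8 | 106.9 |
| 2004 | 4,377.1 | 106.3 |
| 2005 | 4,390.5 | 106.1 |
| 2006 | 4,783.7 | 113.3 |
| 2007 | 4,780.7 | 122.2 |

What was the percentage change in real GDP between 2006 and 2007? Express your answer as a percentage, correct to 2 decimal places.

-7.34%

Real GDP 2006 = 4783.7/1.133 = 4222.15.
Real GDP 2007 = 4780.7/1.222 = 3912.19.
Change = 3912.19/4222.15 − 1 = -0.0734.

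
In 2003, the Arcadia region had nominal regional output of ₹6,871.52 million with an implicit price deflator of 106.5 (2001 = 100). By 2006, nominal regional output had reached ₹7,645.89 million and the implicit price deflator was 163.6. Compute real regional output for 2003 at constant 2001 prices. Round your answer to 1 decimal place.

₹6,452.1 million

Real regional output = Nominal / (implicit price deflator/100) = 6871.52 / 1.065 = 6452.13.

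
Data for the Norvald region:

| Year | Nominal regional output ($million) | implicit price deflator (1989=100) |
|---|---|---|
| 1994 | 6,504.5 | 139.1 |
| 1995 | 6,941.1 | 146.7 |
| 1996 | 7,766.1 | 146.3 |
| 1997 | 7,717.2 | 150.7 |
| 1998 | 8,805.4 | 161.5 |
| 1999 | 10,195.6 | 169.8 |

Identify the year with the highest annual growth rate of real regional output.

1996

1995: real = 6941.1/1.467 = 4731.49; growth vs 1994 (4676.13) = 1.18%.
1996: real = 7766.1/1.463 = 5308.34; growth vs 1995 (4731.49) = 12.19%.
1997: real = 7717.2/1.507 = 5120.90; growth vs 1996 (5308.34) = -3.53%.
1998: real = 8805.4/1.615 = 5452.26; growth vs 1997 (5120.90) = 6.47%.
1999: real = 10195.6/1.698 = 6004.48; growth vs 1998 (5452.26) = 10.13%.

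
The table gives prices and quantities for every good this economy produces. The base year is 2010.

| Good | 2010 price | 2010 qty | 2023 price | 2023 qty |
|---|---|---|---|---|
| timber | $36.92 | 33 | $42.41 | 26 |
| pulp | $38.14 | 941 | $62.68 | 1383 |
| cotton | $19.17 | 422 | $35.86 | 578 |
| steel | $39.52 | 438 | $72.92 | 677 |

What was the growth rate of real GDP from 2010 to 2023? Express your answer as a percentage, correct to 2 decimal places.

Real GDP 2010 = Nominal GDP 2010 = 36.92·33 + 38.14·941 + 19.17·422 + 39.52·438 = 62507.60.
Real GDP 2023 (at 2010 prices) = 36.92·26 + 38.14·1383 + 19.17·578 + 39.52·677 = 91542.84.
Real growth = 91542.84/62507.60 − 1 = 0.4645.

46.45%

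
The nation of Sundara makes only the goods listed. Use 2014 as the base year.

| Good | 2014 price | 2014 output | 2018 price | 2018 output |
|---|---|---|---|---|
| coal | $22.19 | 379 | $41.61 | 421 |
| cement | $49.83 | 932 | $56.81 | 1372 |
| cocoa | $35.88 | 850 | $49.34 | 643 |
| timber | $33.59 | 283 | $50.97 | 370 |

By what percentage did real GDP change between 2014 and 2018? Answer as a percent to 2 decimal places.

Real GDP 2014 = Nominal GDP 2014 = 22.19·379 + 49.83·932 + 35.88·850 + 33.59·283 = 94855.54.
Real GDP 2018 (at 2014 prices) = 22.19·421 + 49.83·1372 + 35.88·643 + 33.59·370 = 113207.89.
Real growth = 113207.89/94855.54 − 1 = 0.1935.

19.35%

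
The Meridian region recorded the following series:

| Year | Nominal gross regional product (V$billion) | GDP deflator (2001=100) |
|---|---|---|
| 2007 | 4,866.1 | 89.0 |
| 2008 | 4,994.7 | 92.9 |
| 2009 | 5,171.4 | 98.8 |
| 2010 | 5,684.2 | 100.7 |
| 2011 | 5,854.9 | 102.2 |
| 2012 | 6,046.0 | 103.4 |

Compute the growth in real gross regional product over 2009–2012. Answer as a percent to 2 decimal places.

Real gross regional product 2009 = 5171.4/0.988 = 5234.21.
Real gross regional product 2012 = 6046.0/1.034 = 5847.20.
Change = 5847.20/5234.21 − 1 = 0.1171.

11.71%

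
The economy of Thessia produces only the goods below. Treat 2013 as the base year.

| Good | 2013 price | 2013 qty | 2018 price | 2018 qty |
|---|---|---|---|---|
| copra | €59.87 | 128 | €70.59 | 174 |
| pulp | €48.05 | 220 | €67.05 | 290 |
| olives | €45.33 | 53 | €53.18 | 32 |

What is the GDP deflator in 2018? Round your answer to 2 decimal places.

Nominal GDP 2018 = 70.59·174 + 67.05·290 + 53.18·32 = 33428.92.
Real GDP 2018 (at 2013 prices) = 59.87·174 + 48.05·290 + 45.33·32 = 25802.44.
Deflator = Nominal/Real × 100 = 33428.92/25802.44 × 100 = 129.557.

129.56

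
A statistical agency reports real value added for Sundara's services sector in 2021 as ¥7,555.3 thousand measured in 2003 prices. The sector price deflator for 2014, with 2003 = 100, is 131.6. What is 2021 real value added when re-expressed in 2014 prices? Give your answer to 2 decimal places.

¥9,942.77 thousand

Real value added in 2014 prices = Real value added in 2003 prices × (P_2014/P_2003) = 7555.3 × 1.316 = 9942.77.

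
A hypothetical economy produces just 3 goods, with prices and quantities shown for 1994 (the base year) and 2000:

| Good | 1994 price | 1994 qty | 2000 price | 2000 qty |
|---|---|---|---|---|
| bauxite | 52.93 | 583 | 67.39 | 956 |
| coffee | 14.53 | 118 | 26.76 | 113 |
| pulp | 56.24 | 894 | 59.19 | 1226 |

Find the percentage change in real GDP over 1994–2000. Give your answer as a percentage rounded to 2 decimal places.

46.28%

Real GDP 1994 = Nominal GDP 1994 = 52.93·583 + 14.53·118 + 56.24·894 = 82851.29.
Real GDP 2000 (at 1994 prices) = 52.93·956 + 14.53·113 + 56.24·1226 = 121193.21.
Real growth = 121193.21/82851.29 − 1 = 0.4628.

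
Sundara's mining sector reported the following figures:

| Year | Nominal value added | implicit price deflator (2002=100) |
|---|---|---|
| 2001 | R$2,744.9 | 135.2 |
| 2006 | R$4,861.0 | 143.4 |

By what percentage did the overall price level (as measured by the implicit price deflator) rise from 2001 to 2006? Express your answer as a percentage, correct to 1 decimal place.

6.1%

Price-level change = 143.4 / 135.2 − 1 = 0.0607.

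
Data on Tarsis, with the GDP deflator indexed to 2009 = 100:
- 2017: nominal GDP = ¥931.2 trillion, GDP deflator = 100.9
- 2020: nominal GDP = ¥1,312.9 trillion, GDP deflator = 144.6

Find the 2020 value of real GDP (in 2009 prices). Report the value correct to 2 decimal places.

¥907.95 trillion

Real GDP = Nominal / (GDP deflator/100) = 1312.9 / 1.446 = 907.95.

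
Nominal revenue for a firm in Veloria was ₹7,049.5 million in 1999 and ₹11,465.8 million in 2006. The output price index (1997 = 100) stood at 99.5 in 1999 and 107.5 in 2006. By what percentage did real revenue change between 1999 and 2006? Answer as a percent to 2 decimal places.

50.54%

Real revenue 1999 = 7049.5 / 0.995 = 7084.92.
Real revenue 2006 = 11465.8 / 1.075 = 10665.86.
Real growth = 10665.86 / 7084.92 − 1 = 0.5054.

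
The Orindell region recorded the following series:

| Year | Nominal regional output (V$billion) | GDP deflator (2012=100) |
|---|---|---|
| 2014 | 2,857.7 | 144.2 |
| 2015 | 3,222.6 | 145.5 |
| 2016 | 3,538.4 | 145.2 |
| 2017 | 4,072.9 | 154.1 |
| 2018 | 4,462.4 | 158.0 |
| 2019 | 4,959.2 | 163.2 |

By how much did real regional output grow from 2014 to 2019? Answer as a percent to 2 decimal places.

53.33%

Real regional output 2014 = 2857.7/1.442 = 1981.76.
Real regional output 2019 = 4959.2/1.632 = 3038.73.
Change = 3038.73/1981.76 − 1 = 0.5333.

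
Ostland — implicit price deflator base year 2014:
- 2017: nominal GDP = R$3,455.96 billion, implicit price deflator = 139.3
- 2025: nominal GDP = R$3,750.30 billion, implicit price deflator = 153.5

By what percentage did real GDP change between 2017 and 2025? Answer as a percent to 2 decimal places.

Deflate each year: 2017 → 3455.96/1.393 = 2480.95; 2025 → 3750.30/1.535 = 2443.19.
So real GDP changed by 2443.19/2480.95 − 1 = -0.0152, i.e. -1.52%.

-1.52%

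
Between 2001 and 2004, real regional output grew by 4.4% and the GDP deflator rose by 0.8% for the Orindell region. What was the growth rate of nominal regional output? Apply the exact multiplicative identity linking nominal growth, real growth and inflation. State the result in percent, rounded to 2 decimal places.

5.24%

(1 + g_nom) = (1 + g_real)(1 + π) = 1.0440 × 1.0080 = 1.05235.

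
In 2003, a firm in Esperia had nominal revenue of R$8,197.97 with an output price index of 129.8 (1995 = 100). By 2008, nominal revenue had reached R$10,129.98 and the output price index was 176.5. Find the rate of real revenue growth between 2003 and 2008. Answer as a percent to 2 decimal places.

Deflate each year: 2003 → 8197.97/1.298 = 6315.85; 2008 → 10129.98/1.765 = 5739.37.
So real revenue changed by 5739.37/6315.85 − 1 = -0.0913, i.e. -9.13%.

-9.13%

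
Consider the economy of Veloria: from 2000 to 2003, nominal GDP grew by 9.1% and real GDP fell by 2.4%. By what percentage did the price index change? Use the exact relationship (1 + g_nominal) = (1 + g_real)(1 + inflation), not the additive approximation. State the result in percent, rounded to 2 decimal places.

(1 + g_nom) = (1 + g_real)(1 + π), so π = 1.0910 / 0.9760 − 1 = 0.11783.

11.78%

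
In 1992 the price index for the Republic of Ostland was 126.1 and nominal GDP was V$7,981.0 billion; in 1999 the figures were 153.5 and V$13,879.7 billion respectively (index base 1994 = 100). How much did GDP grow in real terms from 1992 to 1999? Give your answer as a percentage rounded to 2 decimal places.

42.87%

Real GDP 1992 = 7981.0 / 1.261 = 6329.10.
Real GDP 1999 = 13879.7 / 1.535 = 9042.15.
Real growth = 9042.15 / 6329.10 − 1 = 0.4287.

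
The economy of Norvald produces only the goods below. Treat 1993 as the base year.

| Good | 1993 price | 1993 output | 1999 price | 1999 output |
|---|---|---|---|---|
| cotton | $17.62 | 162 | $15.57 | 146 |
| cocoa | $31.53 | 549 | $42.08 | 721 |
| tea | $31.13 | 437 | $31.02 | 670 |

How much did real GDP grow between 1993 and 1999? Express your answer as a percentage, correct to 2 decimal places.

36.70%

Real GDP 1993 = Nominal GDP 1993 = 17.62·162 + 31.53·549 + 31.13·437 = 33768.22.
Real GDP 1999 (at 1993 prices) = 17.62·146 + 31.53·721 + 31.13·670 = 46162.75.
Real growth = 46162.75/33768.22 − 1 = 0.3670.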